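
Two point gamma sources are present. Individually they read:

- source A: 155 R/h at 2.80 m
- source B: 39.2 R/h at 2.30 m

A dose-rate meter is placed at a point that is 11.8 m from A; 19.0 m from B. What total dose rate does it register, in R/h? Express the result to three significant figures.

9.30 R/h

Each source contributes Iᵢ·(dᵢ/rᵢ)²; contributions add.
A: 155 × (2.80/11.8)² = 8.727 R/h
B: 39.2 × (2.30/19.0)² = 0.5744 R/h
Total = 8.727 + 0.5744 = 9.301 R/h.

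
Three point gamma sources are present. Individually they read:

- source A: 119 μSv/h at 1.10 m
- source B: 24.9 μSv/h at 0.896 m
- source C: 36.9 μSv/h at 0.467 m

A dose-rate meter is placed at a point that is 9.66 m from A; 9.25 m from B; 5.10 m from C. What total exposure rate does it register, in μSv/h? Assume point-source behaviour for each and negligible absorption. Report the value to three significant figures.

Each source contributes Iᵢ·(dᵢ/rᵢ)²; contributions add.
A: 119 × (1.10/9.66)² = 1.543 μSv/h
B: 24.9 × (0.896/9.25)² = 0.2336 μSv/h
C: 36.9 × (0.467/5.10)² = 0.3094 μSv/h
Total = 1.543 + 0.2336 + 0.3094 = 2.086 μSv/h.

2.09 μSv/h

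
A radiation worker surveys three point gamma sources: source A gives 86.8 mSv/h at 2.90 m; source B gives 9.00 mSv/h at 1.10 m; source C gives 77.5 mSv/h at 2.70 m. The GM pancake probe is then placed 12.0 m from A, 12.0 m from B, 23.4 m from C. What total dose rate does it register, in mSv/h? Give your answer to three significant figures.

6.18 mSv/h

By superposition, sum each source's inverse-square contribution:
A: 86.8 × (2.90/12.0)² = 5.069 mSv/h
B: 9.00 × (1.10/12.0)² = 0.07563 mSv/h
C: 77.5 × (2.70/23.4)² = 1.032 mSv/h
Total = 5.069 + 0.07563 + 1.032 = 6.177 mSv/h.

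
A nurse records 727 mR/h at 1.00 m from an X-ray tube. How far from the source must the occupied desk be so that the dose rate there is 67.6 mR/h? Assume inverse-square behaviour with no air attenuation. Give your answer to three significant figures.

Applying the 1/r² law, d₂ = d₁·√(I₁/I₂).
I₁/I₂ = 727/67.6 = 10.75, so d₂ = 1.00 × √10.75 = 3.279 m.

3.28 m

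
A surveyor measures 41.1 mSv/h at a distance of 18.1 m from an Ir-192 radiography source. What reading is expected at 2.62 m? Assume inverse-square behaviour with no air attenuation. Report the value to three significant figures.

Since intensity falls as 1/r², the rate at 2.62 m is
(18.1/2.62)² = 47.73, so 41.1 × 47.73 = 1962 mSv/h.

1960 mSv/h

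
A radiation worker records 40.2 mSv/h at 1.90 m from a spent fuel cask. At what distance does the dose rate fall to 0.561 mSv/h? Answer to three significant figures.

Using I₁d₁² = I₂d₂², d₂ = d₁·√(I₁/I₂).
I₁/I₂ = 40.2/0.561 = 71.66, so d₂ = 1.90 × √71.66 = 16.08 m.

16.1 m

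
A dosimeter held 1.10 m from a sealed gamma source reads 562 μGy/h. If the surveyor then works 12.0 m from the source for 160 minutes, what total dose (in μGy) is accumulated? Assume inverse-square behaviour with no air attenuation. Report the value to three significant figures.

12.6 μGy

Applying the 1/r² law, rate at 12.0 m:
562 × (1.10/12.0)² = 562 × 0.008403 = 4.722 μGy/h.
Dose = rate × time = 4.722 μGy/h × 2.667 h = 12.59 μGy.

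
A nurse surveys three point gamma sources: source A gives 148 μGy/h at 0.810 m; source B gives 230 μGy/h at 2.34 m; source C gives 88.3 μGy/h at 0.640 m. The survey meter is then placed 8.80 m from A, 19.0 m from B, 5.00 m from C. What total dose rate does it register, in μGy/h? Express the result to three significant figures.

By superposition, sum each source's inverse-square contribution:
A: 148 × (0.810/8.80)² = 1.254 μGy/h
B: 230 × (2.34/19.0)² = 3.489 μGy/h
C: 88.3 × (0.640/5.00)² = 1.447 μGy/h
Total = 1.254 + 3.489 + 1.447 = 6.190 μGy/h.

6.19 μGy/h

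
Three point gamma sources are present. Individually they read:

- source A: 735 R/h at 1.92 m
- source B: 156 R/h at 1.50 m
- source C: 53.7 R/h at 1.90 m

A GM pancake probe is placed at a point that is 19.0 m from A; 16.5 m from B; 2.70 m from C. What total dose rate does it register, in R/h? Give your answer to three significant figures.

35.4 R/h

Each source contributes Iᵢ·(dᵢ/rᵢ)²; contributions add.
A: 735 × (1.92/19.0)² = 7.506 R/h
B: 156 × (1.50/16.5)² = 1.289 R/h
C: 53.7 × (1.90/2.70)² = 26.59 R/h
Total = 7.506 + 1.289 + 26.59 = 35.38 R/h.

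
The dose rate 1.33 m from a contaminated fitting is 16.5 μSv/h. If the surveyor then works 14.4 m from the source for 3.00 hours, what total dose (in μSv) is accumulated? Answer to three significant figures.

Intensity scales as (d₁/d₂)², so rate at 14.4 m:
16.5 × (1.33/14.4)² = 16.5 × 0.008531 = 0.1408 μSv/h.
Dose = rate × time = 0.1408 μSv/h × 3.000 h = 0.4224 μSv.

0.422 μSv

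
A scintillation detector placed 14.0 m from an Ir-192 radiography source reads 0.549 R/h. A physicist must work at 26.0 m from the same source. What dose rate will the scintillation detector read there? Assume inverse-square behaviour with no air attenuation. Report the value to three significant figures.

Applying the 1/r² law, scaling from 14.0 m to 26.0 m:
0.549 × (14.0/26.0)² = 0.549 × 0.2899 = 0.1592 R/h.

0.159 R/h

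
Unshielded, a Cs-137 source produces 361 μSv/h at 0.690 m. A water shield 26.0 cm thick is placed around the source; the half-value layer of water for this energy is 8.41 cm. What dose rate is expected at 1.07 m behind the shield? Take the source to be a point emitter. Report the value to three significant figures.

17.6 μSv/h

Distance alone: (0.690/1.07)² = 0.4158, so 361 × 0.4158 = 150.1 μSv/h.
Shield: 26.0/8.41 = 3.092 half-value layers → attenuation 2^(−3.092) = 0.1173.
Combined: 150.1 × 0.1173 = 17.61 μSv/h.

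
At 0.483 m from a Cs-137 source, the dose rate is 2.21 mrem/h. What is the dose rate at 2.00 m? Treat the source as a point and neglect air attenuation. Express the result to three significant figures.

0.129 mrem/h

Since intensity falls as 1/r², the rate at 2.00 m is
(0.483/2.00)² = 0.05832, so 2.21 × 0.05832 = 0.1289 mrem/h.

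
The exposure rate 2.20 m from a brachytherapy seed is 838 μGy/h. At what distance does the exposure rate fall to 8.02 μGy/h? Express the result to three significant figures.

22.5 m

Applying the 1/r² law, d₂ = d₁·√(I₁/I₂).
I₁/I₂ = 838/8.02 = 104.5, so d₂ = 2.20 × √104.5 = 22.49 m.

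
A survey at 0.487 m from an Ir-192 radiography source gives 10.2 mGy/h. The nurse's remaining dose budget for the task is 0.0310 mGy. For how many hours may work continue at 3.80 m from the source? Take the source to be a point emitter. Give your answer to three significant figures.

By the inverse-square law, rate at 3.80 m:
(0.487/3.80)² = 0.01642, so 10.2 × 0.01642 = 0.1675 mGy/h.
Stay time = 0.0310 mGy ÷ 0.1675 mGy/h = 0.1851 h.

0.185 h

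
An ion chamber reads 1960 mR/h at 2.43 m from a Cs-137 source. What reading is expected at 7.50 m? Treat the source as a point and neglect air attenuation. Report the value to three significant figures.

Applying the 1/r² law, the rate at 7.50 m is
(2.43/7.50)² = 0.1050, so 1960 × 0.1050 = 205.8 mR/h.

206 mR/h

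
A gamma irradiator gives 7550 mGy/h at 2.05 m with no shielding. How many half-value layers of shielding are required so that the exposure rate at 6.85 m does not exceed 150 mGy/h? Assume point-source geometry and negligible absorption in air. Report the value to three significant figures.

At 6.85 m, distance alone gives (2.05/6.85)² = 0.08956, so 7550 × 0.08956 = 676.2 mGy/h.
Further attenuation needed: 676.2/150 = 4.508.
n = log₂(4.508) = 2.172 half-value layers.

2.17 half-value layers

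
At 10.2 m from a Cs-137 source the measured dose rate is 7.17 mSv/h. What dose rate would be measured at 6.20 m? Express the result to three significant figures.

Intensity scales as (d₁/d₂)², so scaling from 10.2 m to 6.20 m:
7.17 × (10.2/6.20)² = 7.17 × 2.707 = 19.41 mSv/h.

19.4 mSv/h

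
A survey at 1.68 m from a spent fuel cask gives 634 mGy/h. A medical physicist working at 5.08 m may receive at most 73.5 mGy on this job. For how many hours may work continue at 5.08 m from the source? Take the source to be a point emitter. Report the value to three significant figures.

Applying the 1/r² law, rate at 5.08 m:
634 × (1.68/5.08)² = 634 × 0.1094 = 69.36 mGy/h.
Stay time = 73.5 mGy ÷ 69.36 mGy/h = 1.060 h.

1.06 h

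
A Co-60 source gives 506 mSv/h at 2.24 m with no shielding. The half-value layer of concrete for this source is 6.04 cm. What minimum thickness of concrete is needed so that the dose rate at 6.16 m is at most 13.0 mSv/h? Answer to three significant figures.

14.3 cm

At 6.16 m, distance alone gives (2.24/6.16)² = 0.1322, so 506 × 0.1322 = 66.89 mSv/h.
Further attenuation needed: 66.89/13.0 = 5.145.
n = log₂(5.145) = 2.363 half-value layers.
Thickness = 2.363 × 6.04 cm = 14.27 cm.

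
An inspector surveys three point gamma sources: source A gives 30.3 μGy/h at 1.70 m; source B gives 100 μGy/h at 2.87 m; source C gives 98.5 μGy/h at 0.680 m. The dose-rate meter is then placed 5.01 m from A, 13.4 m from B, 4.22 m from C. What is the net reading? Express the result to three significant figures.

Each source contributes Iᵢ·(dᵢ/rᵢ)²; contributions add.
A: 30.3 × (1.70/5.01)² = 3.489 μGy/h
B: 100 × (2.87/13.4)² = 4.587 μGy/h
C: 98.5 × (0.680/4.22)² = 2.558 μGy/h
Total = 3.489 + 4.587 + 2.558 = 10.63 μGy/h.

10.6 μGy/h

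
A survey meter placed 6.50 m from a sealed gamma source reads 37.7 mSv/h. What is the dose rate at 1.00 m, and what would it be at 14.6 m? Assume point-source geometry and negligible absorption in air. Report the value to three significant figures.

1590 mSv/h; 7.47 mSv/h

Intensity scales as (d₁/d₂)², so
At 1.00 m: (6.50/1.00)² = 42.25, so 37.7 × 42.25 = 1593 mSv/h
At 14.6 m: 1593 × (1.00/14.6)² = 1593 × 0.004691 = 7.473 mSv/h.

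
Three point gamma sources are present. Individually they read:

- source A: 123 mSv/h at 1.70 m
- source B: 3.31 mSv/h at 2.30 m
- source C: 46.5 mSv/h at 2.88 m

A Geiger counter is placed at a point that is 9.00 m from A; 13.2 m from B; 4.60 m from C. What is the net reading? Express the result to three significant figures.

By superposition, sum each source's inverse-square contribution:
A: 123 × (1.70/9.00)² = 4.389 mSv/h
B: 3.31 × (2.30/13.2)² = 0.1005 mSv/h
C: 46.5 × (2.88/4.60)² = 18.23 mSv/h
Total = 4.389 + 0.1005 + 18.23 = 22.72 mSv/h.

22.7 mSv/h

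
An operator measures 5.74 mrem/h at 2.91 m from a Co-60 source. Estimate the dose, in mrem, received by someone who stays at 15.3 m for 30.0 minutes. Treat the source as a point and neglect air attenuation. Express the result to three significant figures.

Applying the 1/r² law, rate at 15.3 m:
5.74 × (2.91/15.3)² = 5.74 × 0.03617 = 0.2076 mrem/h.
Dose = rate × time = 0.2076 mrem/h × 0.5000 h = 0.1038 mrem.

0.104 mrem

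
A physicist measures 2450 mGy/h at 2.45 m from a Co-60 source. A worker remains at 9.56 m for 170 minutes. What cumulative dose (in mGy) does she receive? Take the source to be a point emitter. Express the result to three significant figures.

By the inverse-square law, rate at 9.56 m:
2450 × (2.45/9.56)² = 2450 × 0.06568 = 160.9 mGy/h.
Dose = rate × time = 160.9 mGy/h × 2.833 h = 455.8 mGy.

456 mGy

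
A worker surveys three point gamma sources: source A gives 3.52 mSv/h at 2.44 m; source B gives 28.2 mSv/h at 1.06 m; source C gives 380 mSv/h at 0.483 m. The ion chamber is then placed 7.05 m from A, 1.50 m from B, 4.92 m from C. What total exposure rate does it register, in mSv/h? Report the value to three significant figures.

By superposition, sum each source's inverse-square contribution:
A: 3.52 × (2.44/7.05)² = 0.4216 mSv/h
B: 28.2 × (1.06/1.50)² = 14.08 mSv/h
C: 380 × (0.483/4.92)² = 3.662 mSv/h
Total = 0.4216 + 14.08 + 3.662 = 18.16 mSv/h.

18.2 mSv/h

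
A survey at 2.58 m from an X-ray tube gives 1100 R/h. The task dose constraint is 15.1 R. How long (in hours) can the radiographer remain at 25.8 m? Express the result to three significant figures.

By the inverse-square law, rate at 25.8 m:
1100 × (2.58/25.8)² = 1100 × 0.01000 = 11.00 R/h.
Stay time = 15.1 R ÷ 11.00 R/h = 1.373 h.

1.37 h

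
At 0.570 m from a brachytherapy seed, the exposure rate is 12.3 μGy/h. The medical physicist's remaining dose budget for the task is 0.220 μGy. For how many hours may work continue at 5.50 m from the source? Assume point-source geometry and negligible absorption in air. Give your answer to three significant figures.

Since intensity falls as 1/r², rate at 5.50 m:
(0.570/5.50)² = 0.01074, so 12.3 × 0.01074 = 0.1321 μGy/h.
Stay time = 0.220 μGy ÷ 0.1321 μGy/h = 1.665 h.

1.67 h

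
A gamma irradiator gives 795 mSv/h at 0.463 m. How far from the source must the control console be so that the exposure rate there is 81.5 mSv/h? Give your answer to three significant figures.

1.45 m

Intensity scales as (d₁/d₂)², so d₂ = d₁·√(I₁/I₂).
I₁/I₂ = 795/81.5 = 9.755, so d₂ = 0.463 × √9.755 = 1.446 m.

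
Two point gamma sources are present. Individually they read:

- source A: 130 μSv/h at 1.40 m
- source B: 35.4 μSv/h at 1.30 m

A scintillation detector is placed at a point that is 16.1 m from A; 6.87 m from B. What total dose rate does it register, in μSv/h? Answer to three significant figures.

By superposition, sum each source's inverse-square contribution:
A: 130 × (1.40/16.1)² = 0.9830 μSv/h
B: 35.4 × (1.30/6.87)² = 1.268 μSv/h
Total = 0.9830 + 1.268 = 2.251 μSv/h.

2.25 μSv/h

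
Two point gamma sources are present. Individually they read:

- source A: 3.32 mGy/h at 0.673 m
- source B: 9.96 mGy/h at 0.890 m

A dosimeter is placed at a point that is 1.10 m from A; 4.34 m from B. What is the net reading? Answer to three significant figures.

Each source contributes Iᵢ·(dᵢ/rᵢ)²; contributions add.
A: 3.32 × (0.673/1.10)² = 1.243 mGy/h
B: 9.96 × (0.890/4.34)² = 0.4189 mGy/h
Total = 1.243 + 0.4189 = 1.662 mGy/h.

1.66 mGy/h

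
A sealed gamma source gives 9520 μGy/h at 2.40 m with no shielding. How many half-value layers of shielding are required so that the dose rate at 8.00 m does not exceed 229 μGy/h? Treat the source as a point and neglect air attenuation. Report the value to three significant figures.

1.90 half-value layers

At 8.00 m, distance alone gives (2.40/8.00)² = 0.09000, so 9520 × 0.09000 = 856.8 μGy/h.
Further attenuation needed: 856.8/229 = 3.741.
n = log₂(3.741) = 1.903 half-value layers.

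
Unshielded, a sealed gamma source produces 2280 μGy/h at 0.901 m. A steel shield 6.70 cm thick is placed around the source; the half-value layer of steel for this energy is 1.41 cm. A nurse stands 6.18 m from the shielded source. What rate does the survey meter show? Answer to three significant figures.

Distance alone: (0.901/6.18)² = 0.02126, so 2280 × 0.02126 = 48.47 μGy/h.
Shield: 6.70/1.41 = 4.752 half-value layers → attenuation 2^(−4.752) = 0.03711.
Combined: 48.47 × 0.03711 = 1.799 μGy/h.

1.80 μGy/h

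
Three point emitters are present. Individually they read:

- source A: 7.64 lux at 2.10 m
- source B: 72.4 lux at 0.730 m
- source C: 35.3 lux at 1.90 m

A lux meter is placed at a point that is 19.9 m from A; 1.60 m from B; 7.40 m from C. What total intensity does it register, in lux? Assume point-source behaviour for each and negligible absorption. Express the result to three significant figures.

Each source contributes Iᵢ·(dᵢ/rᵢ)²; contributions add.
A: 7.64 × (2.10/19.9)² = 0.08508 lux
B: 72.4 × (0.730/1.60)² = 15.07 lux
C: 35.3 × (1.90/7.40)² = 2.327 lux
Total = 0.08508 + 15.07 + 2.327 = 17.48 lux.

17.5 lux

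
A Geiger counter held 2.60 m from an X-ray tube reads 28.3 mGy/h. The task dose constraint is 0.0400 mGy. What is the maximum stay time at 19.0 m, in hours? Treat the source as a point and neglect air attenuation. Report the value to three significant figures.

Applying the 1/r² law, rate at 19.0 m:
28.3 × (2.60/19.0)² = 28.3 × 0.01873 = 0.5301 mGy/h.
Stay time = 0.0400 mGy ÷ 0.5301 mGy/h = 0.07546 h.

0.0755 h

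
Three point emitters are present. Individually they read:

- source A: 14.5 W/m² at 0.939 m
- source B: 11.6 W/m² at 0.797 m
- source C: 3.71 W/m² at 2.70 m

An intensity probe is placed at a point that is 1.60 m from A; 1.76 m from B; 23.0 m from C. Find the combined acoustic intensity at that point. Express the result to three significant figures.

By superposition, sum each source's inverse-square contribution:
A: 14.5 × (0.939/1.60)² = 4.994 W/m²
B: 11.6 × (0.797/1.76)² = 2.379 W/m²
C: 3.71 × (2.70/23.0)² = 0.05113 W/m²
Total = 4.994 + 2.379 + 0.05113 = 7.424 W/m².

7.42 W/m²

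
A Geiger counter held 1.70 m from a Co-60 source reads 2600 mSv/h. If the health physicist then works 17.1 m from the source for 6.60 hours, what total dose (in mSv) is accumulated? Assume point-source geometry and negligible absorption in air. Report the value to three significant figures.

170 mSv

By the inverse-square law, rate at 17.1 m:
2600 × (1.70/17.1)² = 2600 × 0.009883 = 25.70 mSv/h.
Dose = rate × time = 25.70 mSv/h × 6.600 h = 169.6 mSv.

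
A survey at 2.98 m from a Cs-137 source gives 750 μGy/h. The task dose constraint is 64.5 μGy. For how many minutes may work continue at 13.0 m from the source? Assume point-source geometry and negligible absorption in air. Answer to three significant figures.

Intensity scales as (d₁/d₂)², so rate at 13.0 m:
(2.98/13.0)² = 0.05255, so 750 × 0.05255 = 39.41 μGy/h.
Stay time = 64.5 μGy ÷ 39.41 μGy/h = 1.637 h = 98.22 min.

98.2 min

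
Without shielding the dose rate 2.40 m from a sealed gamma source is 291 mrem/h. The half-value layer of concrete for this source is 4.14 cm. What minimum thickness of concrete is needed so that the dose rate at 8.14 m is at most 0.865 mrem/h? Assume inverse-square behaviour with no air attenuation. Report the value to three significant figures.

At 8.14 m, distance alone gives (2.40/8.14)² = 0.08693, so 291 × 0.08693 = 25.30 mrem/h.
Further attenuation needed: 25.30/0.865 = 29.25.
n = log₂(29.25) = 4.870 half-value layers.
Thickness = 4.870 × 4.14 cm = 20.16 cm.

20.2 cm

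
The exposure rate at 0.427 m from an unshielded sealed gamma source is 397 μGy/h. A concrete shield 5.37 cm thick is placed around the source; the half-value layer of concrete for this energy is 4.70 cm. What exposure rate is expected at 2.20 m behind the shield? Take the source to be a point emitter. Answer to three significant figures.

Distance alone: 397 × (0.427/2.20)² = 397 × 0.03767 = 14.95 μGy/h.
Shield: 5.37/4.70 = 1.143 half-value layers → attenuation 2^(−1.143) = 0.4528.
Combined: 14.95 × 0.4528 = 6.769 μGy/h.

6.77 μGy/h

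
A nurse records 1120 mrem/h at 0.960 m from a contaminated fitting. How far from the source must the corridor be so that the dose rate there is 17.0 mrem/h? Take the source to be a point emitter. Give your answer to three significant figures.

7.79 m

Since intensity falls as 1/r², d₂ = d₁·√(I₁/I₂).
I₁/I₂ = 1120/17.0 = 65.88, so d₂ = 0.960 × √65.88 = 7.792 m.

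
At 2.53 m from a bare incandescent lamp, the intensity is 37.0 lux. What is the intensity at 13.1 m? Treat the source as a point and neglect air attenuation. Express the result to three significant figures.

By the inverse-square law, the rate at 13.1 m is
37.0 × (2.53/13.1)² = 37.0 × 0.03730 = 1.380 lux.

1.38 lux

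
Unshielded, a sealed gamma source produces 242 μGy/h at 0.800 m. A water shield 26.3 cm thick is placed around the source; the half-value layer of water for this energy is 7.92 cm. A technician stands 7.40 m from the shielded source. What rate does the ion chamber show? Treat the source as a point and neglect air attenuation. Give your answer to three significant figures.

Distance alone: 242 × (0.800/7.40)² = 242 × 0.01169 = 2.829 μGy/h.
Shield: 26.3/7.92 = 3.321 half-value layers → attenuation 2^(−3.321) = 0.1001.
Combined: 2.829 × 0.1001 = 0.2832 μGy/h.

0.283 μGy/h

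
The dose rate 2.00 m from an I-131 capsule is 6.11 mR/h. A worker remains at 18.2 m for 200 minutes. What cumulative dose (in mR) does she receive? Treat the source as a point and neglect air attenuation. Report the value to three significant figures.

0.246 mR

Applying the 1/r² law, rate at 18.2 m:
(2.00/18.2)² = 0.01208, so 6.11 × 0.01208 = 0.07381 mR/h.
Dose = rate × time = 0.07381 mR/h × 3.333 h = 0.2460 mR.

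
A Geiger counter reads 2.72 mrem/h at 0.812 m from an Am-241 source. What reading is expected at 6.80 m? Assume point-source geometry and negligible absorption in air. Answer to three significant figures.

0.0388 mrem/h

By the inverse-square law, the rate at 6.80 m is
(0.812/6.80)² = 0.01426, so 2.72 × 0.01426 = 0.03879 mrem/h.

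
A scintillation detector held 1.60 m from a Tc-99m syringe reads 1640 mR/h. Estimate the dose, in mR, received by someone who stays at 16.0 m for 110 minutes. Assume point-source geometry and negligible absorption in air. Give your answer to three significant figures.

Since intensity falls as 1/r², rate at 16.0 m:
1640 × (1.60/16.0)² = 1640 × 0.01000 = 16.40 mR/h.
Dose = rate × time = 16.40 mR/h × 1.833 h = 30.06 mR.

30.1 mR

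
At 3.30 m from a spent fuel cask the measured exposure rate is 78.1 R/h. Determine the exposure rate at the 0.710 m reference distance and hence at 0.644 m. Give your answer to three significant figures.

Since intensity falls as 1/r²,
At 0.710 m: 78.1 × (3.30/0.710)² = 78.1 × 21.60 = 1687 R/h
At 0.644 m: (0.710/0.644)² = 1.215, so 1687 × 1.215 = 2050 R/h.

1690 R/h; 2050 R/h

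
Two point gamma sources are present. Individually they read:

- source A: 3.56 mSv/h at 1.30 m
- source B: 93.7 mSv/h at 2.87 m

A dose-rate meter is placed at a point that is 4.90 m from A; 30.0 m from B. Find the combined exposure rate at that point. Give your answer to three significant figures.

Each source contributes Iᵢ·(dᵢ/rᵢ)²; contributions add.
A: 3.56 × (1.30/4.90)² = 0.2506 mSv/h
B: 93.7 × (2.87/30.0)² = 0.8576 mSv/h
Total = 0.2506 + 0.8576 = 1.108 mSv/h.

1.11 mSv/h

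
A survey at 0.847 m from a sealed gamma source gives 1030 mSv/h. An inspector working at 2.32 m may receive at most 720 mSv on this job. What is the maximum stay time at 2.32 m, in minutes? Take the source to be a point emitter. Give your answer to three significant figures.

Applying the 1/r² law, rate at 2.32 m:
1030 × (0.847/2.32)² = 1030 × 0.1333 = 137.3 mSv/h.
Stay time = 720 mSv ÷ 137.3 mSv/h = 5.244 h = 314.6 min.

315 min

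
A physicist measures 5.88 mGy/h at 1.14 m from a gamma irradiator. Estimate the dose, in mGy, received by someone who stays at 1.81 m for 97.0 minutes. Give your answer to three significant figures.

3.77 mGy

Applying the 1/r² law, rate at 1.81 m:
5.88 × (1.14/1.81)² = 5.88 × 0.3967 = 2.333 mGy/h.
Dose = rate × time = 2.333 mGy/h × 1.617 h = 3.772 mGy.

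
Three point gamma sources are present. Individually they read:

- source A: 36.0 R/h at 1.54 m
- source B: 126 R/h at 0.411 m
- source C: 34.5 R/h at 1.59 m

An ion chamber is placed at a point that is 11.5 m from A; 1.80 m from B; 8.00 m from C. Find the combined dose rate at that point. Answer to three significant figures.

Each source contributes Iᵢ·(dᵢ/rᵢ)²; contributions add.
A: 36.0 × (1.54/11.5)² = 0.6456 R/h
B: 126 × (0.411/1.80)² = 6.569 R/h
C: 34.5 × (1.59/8.00)² = 1.363 R/h
Total = 0.6456 + 6.569 + 1.363 = 8.578 R/h.

8.58 R/h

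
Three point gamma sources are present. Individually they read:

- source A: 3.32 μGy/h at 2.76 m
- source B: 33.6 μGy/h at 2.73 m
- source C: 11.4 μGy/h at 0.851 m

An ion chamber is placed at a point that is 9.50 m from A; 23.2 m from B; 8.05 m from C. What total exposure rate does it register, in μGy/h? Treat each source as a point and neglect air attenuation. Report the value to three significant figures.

Each source contributes Iᵢ·(dᵢ/rᵢ)²; contributions add.
A: 3.32 × (2.76/9.50)² = 0.2802 μGy/h
B: 33.6 × (2.73/23.2)² = 0.4653 μGy/h
C: 11.4 × (0.851/8.05)² = 0.1274 μGy/h
Total = 0.2802 + 0.4653 + 0.1274 = 0.8729 μGy/h.

0.873 μGy/h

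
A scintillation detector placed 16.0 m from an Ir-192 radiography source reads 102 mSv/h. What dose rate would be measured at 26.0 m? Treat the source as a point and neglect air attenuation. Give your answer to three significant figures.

Intensity scales as (d₁/d₂)², so scaling from 16.0 m to 26.0 m:
(16.0/26.0)² = 0.3787, so 102 × 0.3787 = 38.63 mSv/h.

38.6 mSv/h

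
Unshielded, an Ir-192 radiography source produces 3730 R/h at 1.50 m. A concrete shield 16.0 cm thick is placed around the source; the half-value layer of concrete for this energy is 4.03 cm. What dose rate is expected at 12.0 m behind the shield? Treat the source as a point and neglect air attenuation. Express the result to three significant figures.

3.72 R/h

Distance alone: (1.50/12.0)² = 0.01562, so 3730 × 0.01562 = 58.26 R/h.
Shield: 16.0/4.03 = 3.970 half-value layers → attenuation 2^(−3.970) = 0.06381.
Combined: 58.26 × 0.06381 = 3.718 R/h.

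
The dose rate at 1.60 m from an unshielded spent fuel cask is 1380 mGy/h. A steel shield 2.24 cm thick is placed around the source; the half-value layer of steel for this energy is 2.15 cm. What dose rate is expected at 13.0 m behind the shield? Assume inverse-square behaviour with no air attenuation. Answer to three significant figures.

Distance alone: 1380 × (1.60/13.0)² = 1380 × 0.01515 = 20.91 mGy/h.
Shield: 2.24/2.15 = 1.042 half-value layers → attenuation 2^(−1.042) = 0.4857.
Combined: 20.91 × 0.4857 = 10.16 mGy/h.

10.2 mGy/h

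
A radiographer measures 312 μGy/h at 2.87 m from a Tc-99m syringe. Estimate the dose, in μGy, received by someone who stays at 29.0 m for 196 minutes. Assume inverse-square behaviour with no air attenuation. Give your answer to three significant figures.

9.98 μGy

Applying the 1/r² law, rate at 29.0 m:
312 × (2.87/29.0)² = 312 × 0.009794 = 3.056 μGy/h.
Dose = rate × time = 3.056 μGy/h × 3.267 h = 9.984 μGy.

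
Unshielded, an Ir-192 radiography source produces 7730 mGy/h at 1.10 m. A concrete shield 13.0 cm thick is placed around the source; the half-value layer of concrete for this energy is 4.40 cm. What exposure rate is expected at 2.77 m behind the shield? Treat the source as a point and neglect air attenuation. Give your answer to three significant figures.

Distance alone: 7730 × (1.10/2.77)² = 7730 × 0.1577 = 1219 mGy/h.
Shield: 13.0/4.40 = 2.955 half-value layers → attenuation 2^(−2.955) = 0.1290.
Combined: 1219 × 0.1290 = 157.3 mGy/h.

157 mGy/h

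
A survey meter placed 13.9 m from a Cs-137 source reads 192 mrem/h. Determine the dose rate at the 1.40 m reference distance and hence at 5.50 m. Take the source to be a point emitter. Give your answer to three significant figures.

Since intensity falls as 1/r²,
At 1.40 m: (13.9/1.40)² = 98.58, so 192 × 98.58 = 18930 mrem/h
At 5.50 m: (1.40/5.50)² = 0.06479, so 18930 × 0.06479 = 1226 mrem/h.

18900 mrem/h; 1230 mrem/h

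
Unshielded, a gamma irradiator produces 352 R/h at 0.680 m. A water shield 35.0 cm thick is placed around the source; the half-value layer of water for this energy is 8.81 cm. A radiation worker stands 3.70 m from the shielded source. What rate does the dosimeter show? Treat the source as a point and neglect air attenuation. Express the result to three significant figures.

Distance alone: (0.680/3.70)² = 0.03378, so 352 × 0.03378 = 11.89 R/h.
Shield: 35.0/8.81 = 3.973 half-value layers → attenuation 2^(−3.973) = 0.06368.
Combined: 11.89 × 0.06368 = 0.7572 R/h.

0.757 R/h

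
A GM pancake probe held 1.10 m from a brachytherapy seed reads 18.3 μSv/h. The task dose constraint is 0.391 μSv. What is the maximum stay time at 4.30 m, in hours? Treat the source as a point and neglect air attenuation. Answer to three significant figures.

By the inverse-square law, rate at 4.30 m:
(1.10/4.30)² = 0.06544, so 18.3 × 0.06544 = 1.198 μSv/h.
Stay time = 0.391 μSv ÷ 1.198 μSv/h = 0.3264 h.

0.326 h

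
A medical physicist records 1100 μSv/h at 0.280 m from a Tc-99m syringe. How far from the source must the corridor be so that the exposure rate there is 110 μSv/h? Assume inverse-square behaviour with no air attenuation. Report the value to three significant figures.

Since intensity falls as 1/r², d₂ = d₁·√(I₁/I₂).
I₁/I₂ = 1100/110 = 10.00, so d₂ = 0.280 × √10.00 = 0.8854 m.

0.885 m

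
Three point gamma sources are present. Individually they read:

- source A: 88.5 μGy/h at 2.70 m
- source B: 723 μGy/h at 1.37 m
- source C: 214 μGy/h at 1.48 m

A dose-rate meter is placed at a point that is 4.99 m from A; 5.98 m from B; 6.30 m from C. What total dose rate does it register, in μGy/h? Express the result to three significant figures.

75.7 μGy/h

Each source contributes Iᵢ·(dᵢ/rᵢ)²; contributions add.
A: 88.5 × (2.70/4.99)² = 25.91 μGy/h
B: 723 × (1.37/5.98)² = 37.95 μGy/h
C: 214 × (1.48/6.30)² = 11.81 μGy/h
Total = 25.91 + 37.95 + 11.81 = 75.67 μGy/h.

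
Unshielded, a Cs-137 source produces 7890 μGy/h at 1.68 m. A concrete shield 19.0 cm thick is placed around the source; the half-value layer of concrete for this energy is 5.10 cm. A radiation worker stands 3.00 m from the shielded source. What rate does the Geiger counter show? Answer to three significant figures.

187 μGy/h

Distance alone: 7890 × (1.68/3.00)² = 7890 × 0.3136 = 2474 μGy/h.
Shield: 19.0/5.10 = 3.725 half-value layers → attenuation 2^(−3.725) = 0.07562.
Combined: 2474 × 0.07562 = 187.1 μGy/h.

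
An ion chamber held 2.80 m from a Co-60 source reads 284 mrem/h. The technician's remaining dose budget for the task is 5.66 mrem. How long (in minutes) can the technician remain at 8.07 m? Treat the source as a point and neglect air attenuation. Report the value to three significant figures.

By the inverse-square law, rate at 8.07 m:
(2.80/8.07)² = 0.1204, so 284 × 0.1204 = 34.19 mrem/h.
Stay time = 5.66 mrem ÷ 34.19 mrem/h = 0.1655 h = 9.930 min.

9.93 min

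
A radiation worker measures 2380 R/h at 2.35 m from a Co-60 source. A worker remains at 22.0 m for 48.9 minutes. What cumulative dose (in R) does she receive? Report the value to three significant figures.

22.1 R

Intensity scales as (d₁/d₂)², so rate at 22.0 m:
(2.35/22.0)² = 0.01141, so 2380 × 0.01141 = 27.16 R/h.
Dose = rate × time = 27.16 R/h × 0.8150 h = 22.14 R.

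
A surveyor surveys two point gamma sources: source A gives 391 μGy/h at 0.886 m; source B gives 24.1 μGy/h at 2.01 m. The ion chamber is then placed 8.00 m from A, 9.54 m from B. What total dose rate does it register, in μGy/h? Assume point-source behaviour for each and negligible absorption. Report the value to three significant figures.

Each source contributes Iᵢ·(dᵢ/rᵢ)²; contributions add.
A: 391 × (0.886/8.00)² = 4.796 μGy/h
B: 24.1 × (2.01/9.54)² = 1.070 μGy/h
Total = 4.796 + 1.070 = 5.866 μGy/h.

5.87 μGy/h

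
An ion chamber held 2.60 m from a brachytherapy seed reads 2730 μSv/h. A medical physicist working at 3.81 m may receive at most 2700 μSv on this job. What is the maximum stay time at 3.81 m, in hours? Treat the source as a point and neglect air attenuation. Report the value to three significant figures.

Since intensity falls as 1/r², rate at 3.81 m:
2730 × (2.60/3.81)² = 2730 × 0.4657 = 1271 μSv/h.
Stay time = 2700 μSv ÷ 1271 μSv/h = 2.124 h.

2.12 h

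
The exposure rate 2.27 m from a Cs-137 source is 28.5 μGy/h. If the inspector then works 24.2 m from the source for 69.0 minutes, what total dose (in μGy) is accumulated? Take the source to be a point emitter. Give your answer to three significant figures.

Applying the 1/r² law, rate at 24.2 m:
28.5 × (2.27/24.2)² = 28.5 × 0.008799 = 0.2508 μGy/h.
Dose = rate × time = 0.2508 μGy/h × 1.150 h = 0.2884 μGy.

0.288 μGy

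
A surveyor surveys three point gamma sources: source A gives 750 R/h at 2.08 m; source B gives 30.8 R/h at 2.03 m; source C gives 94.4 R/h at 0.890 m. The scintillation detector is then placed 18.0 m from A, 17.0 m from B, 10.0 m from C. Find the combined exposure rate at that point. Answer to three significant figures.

Each source contributes Iᵢ·(dᵢ/rᵢ)²; contributions add.
A: 750 × (2.08/18.0)² = 10.01 R/h
B: 30.8 × (2.03/17.0)² = 0.4392 R/h
C: 94.4 × (0.890/10.0)² = 0.7477 R/h
Total = 10.01 + 0.4392 + 0.7477 = 11.20 R/h.

11.2 R/h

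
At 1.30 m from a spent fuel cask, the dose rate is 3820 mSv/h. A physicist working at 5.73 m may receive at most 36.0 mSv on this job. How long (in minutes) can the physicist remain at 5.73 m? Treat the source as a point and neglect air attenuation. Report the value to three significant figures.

Intensity scales as (d₁/d₂)², so rate at 5.73 m:
3820 × (1.30/5.73)² = 3820 × 0.05147 = 196.6 mSv/h.
Stay time = 36.0 mSv ÷ 196.6 mSv/h = 0.1831 h = 10.99 min.

11.0 min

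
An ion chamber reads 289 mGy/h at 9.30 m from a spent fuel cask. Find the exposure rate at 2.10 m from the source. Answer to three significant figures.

Applying the 1/r² law, the rate at 2.10 m is
(9.30/2.10)² = 19.61, so 289 × 19.61 = 5667 mGy/h.

5670 mGy/h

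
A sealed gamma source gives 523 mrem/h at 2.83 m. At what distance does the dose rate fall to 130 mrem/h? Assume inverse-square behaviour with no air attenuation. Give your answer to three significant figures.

5.68 m

Intensity scales as (d₁/d₂)², so d₂ = d₁·√(I₁/I₂).
I₁/I₂ = 523/130 = 4.023, so d₂ = 2.83 × √4.023 = 5.676 m.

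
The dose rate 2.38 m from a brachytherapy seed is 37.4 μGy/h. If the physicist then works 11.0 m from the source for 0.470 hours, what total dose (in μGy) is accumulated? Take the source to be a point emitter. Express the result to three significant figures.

Intensity scales as (d₁/d₂)², so rate at 11.0 m:
37.4 × (2.38/11.0)² = 37.4 × 0.04681 = 1.751 μGy/h.
Dose = rate × time = 1.751 μGy/h × 0.4700 h = 0.8230 μGy.

0.823 μGy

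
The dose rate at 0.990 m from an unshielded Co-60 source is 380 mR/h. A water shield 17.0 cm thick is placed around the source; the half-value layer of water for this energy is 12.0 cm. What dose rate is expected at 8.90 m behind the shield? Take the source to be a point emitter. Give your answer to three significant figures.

1.76 mR/h

Distance alone: (0.990/8.90)² = 0.01237, so 380 × 0.01237 = 4.701 mR/h.
Shield: 17.0/12.0 = 1.417 half-value layers → attenuation 2^(−1.417) = 0.3745.
Combined: 4.701 × 0.3745 = 1.761 mR/h.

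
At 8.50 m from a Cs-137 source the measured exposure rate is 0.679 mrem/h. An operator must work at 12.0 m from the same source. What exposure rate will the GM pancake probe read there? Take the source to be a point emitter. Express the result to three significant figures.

0.341 mrem/h

Intensity scales as (d₁/d₂)², so scaling from 8.50 m to 12.0 m:
0.679 × (8.50/12.0)² = 0.679 × 0.5017 = 0.3407 mrem/h.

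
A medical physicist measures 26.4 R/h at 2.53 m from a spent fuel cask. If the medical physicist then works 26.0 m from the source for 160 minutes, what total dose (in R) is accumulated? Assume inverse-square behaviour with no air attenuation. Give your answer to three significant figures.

Applying the 1/r² law, rate at 26.0 m:
26.4 × (2.53/26.0)² = 26.4 × 0.009469 = 0.2500 R/h.
Dose = rate × time = 0.2500 R/h × 2.667 h = 0.6667 R.

0.667 R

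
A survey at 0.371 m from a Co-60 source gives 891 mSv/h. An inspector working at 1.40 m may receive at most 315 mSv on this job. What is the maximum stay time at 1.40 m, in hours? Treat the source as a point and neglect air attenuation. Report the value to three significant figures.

5.03 h

By the inverse-square law, rate at 1.40 m:
(0.371/1.40)² = 0.07023, so 891 × 0.07023 = 62.57 mSv/h.
Stay time = 315 mSv ÷ 62.57 mSv/h = 5.034 h.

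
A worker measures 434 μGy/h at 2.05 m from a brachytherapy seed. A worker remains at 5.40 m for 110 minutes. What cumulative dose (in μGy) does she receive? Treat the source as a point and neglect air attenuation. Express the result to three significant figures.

115 μGy

By the inverse-square law, rate at 5.40 m:
434 × (2.05/5.40)² = 434 × 0.1441 = 62.54 μGy/h.
Dose = rate × time = 62.54 μGy/h × 1.833 h = 114.6 μGy.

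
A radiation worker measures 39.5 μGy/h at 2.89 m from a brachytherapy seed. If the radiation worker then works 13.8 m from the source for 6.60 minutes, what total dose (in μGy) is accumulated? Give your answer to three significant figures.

By the inverse-square law, rate at 13.8 m:
(2.89/13.8)² = 0.04386, so 39.5 × 0.04386 = 1.732 μGy/h.
Dose = rate × time = 1.732 μGy/h × 0.1100 h = 0.1905 μGy.

0.191 μGy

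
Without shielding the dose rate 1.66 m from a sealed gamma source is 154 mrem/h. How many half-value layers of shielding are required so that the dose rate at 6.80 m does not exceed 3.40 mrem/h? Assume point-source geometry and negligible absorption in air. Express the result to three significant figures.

At 6.80 m, distance alone gives 154 × (1.66/6.80)² = 154 × 0.05959 = 9.177 mrem/h.
Further attenuation needed: 9.177/3.40 = 2.699.
n = log₂(2.699) = 1.432 half-value layers.

1.43 half-value layers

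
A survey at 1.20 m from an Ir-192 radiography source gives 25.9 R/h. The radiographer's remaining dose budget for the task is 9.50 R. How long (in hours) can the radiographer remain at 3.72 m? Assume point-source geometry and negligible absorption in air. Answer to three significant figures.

3.52 h

By the inverse-square law, rate at 3.72 m:
(1.20/3.72)² = 0.1041, so 25.9 × 0.1041 = 2.696 R/h.
Stay time = 9.50 R ÷ 2.696 R/h = 3.524 h.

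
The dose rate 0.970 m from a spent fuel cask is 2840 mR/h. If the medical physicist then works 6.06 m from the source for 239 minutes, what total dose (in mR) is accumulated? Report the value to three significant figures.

290 mR

Using I₁d₁² = I₂d₂², rate at 6.06 m:
(0.970/6.06)² = 0.02562, so 2840 × 0.02562 = 72.76 mR/h.
Dose = rate × time = 72.76 mR/h × 3.983 h = 289.8 mR.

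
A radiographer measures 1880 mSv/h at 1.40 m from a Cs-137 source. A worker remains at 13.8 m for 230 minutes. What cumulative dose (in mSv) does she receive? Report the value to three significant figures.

74.2 mSv

By the inverse-square law, rate at 13.8 m:
(1.40/13.8)² = 0.01029, so 1880 × 0.01029 = 19.35 mSv/h.
Dose = rate × time = 19.35 mSv/h × 3.833 h = 74.17 mSv.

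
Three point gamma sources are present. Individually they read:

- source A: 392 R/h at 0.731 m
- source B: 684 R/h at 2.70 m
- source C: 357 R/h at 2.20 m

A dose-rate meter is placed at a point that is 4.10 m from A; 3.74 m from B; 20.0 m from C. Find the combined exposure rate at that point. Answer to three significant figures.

373 R/h

Each source contributes Iᵢ·(dᵢ/rᵢ)²; contributions add.
A: 392 × (0.731/4.10)² = 12.46 R/h
B: 684 × (2.70/3.74)² = 356.5 R/h
C: 357 × (2.20/20.0)² = 4.320 R/h
Total = 12.46 + 356.5 + 4.320 = 373.3 R/h.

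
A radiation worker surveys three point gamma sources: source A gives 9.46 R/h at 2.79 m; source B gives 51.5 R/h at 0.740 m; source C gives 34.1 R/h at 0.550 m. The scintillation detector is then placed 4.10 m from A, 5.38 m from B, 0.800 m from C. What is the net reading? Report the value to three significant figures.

21.5 R/h

Each source contributes Iᵢ·(dᵢ/rᵢ)²; contributions add.
A: 9.46 × (2.79/4.10)² = 4.381 R/h
B: 51.5 × (0.740/5.38)² = 0.9743 R/h
C: 34.1 × (0.550/0.800)² = 16.12 R/h
Total = 4.381 + 0.9743 + 16.12 = 21.48 R/h.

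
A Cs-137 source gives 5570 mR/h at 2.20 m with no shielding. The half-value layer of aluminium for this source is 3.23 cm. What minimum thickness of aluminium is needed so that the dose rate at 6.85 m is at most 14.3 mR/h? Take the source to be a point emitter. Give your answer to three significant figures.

17.2 cm

At 6.85 m, distance alone gives (2.20/6.85)² = 0.1031, so 5570 × 0.1031 = 574.3 mR/h.
Further attenuation needed: 574.3/14.3 = 40.16.
n = log₂(40.16) = 5.328 half-value layers.
Thickness = 5.328 × 3.23 cm = 17.21 cm.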